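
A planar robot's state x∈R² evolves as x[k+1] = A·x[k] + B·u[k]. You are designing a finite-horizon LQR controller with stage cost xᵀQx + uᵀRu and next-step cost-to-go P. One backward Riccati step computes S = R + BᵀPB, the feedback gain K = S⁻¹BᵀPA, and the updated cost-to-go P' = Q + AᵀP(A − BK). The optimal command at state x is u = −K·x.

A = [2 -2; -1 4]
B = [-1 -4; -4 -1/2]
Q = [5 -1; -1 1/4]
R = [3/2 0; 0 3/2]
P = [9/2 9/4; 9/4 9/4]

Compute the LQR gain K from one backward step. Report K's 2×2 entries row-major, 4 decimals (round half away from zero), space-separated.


0.2581 -0.9527 -0.5239 0.6568

BᵀP = [-13.5000 -11.2500; -19.1250 -10.1250]
S = R + BᵀPB = [3/2 0; 0 3/2] + [58.5000 59.6250; 59.6250 81.5625] = [60.0000 59.6250; 59.6250 83.0625]
BᵀPA = [-15.7500 -18.0000; -28.1250 -2.2500]
K = S⁻¹·BᵀPA = [0.2581 -0.9527; -0.5239 0.6568]
A−BK = [0.1626 -0.3256; -0.2296 0.5178]
AᵀP(A−BK) = [0.5812 -1.0330; -1.0330 2.3300]
P' = Q + AᵀP(A−BK) = [5.5812 -2.0330; -2.0330 2.5800]
tr(P') = 8.1611


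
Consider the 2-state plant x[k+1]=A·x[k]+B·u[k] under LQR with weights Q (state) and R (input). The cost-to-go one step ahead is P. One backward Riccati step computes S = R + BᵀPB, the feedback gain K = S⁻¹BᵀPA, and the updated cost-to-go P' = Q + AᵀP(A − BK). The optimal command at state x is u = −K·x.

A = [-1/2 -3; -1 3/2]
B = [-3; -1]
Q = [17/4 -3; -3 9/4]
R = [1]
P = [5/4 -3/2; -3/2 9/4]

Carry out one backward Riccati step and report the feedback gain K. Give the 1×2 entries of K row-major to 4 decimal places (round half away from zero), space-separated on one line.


-0.2045 1.8409

BᵀP = [-2.2500 2.2500]
S = R + BᵀPB = [1] + [4.5000] = [5.5000]
BᵀPA = [-1.1250 10.1250]
K = S⁻¹·BᵀPA = [-0.2045 1.8409]
A−BK = [-1.1136 2.5227; -1.2045 3.3409]
AᵀP(A−BK) = [0.8324 -2.8040; -2.8040 11.1733]
P' = Q + AᵀP(A−BK) = [5.0824 -5.8040; -5.8040 13.4233]
tr(P') = 18.5057


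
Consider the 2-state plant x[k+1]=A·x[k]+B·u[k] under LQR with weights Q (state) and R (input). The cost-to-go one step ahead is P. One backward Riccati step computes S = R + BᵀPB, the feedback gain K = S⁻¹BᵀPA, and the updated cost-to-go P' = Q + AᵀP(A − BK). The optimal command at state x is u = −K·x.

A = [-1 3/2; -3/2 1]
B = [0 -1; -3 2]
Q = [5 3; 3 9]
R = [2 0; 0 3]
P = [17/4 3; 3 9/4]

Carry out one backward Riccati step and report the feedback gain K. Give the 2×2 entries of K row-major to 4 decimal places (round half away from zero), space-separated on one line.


BᵀP = [-9.0000 -6.7500; 1.7500 1.5000]
S = R + BᵀPB = [2 0; 0 3] + [20.2500 -4.5000; -4.5000 1.2500] = [22.2500 -4.5000; -4.5000 4.2500]
BᵀPA = [19.1250 -20.2500; -4.0000 4.1250]
K = S⁻¹·BᵀPA = [0.8516 -0.9083; -0.0395 0.0088]
A−BK = [-1.0395 1.5088; 1.1337 -1.7426]
AᵀP(A−BK) = [1.8684 -2.0929; -2.0929 2.3825]
P' = Q + AᵀP(A−BK) = [6.8684 0.9071; 0.9071 11.3825]
tr(P') = 18.2508

0.8516 -0.9083 -0.0395 0.0088


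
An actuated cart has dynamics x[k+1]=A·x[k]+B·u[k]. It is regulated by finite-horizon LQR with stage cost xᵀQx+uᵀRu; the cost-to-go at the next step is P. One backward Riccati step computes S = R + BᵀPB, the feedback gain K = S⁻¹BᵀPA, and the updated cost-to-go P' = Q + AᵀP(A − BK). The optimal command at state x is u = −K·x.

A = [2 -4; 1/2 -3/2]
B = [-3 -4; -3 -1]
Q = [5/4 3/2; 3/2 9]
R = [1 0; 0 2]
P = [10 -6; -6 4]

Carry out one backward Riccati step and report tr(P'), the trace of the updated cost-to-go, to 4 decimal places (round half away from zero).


12.0910

BᵀP = [-12.0000 6.0000; -34.0000 20.0000]
S = R + BᵀPB = [1 0; 0 2] + [18.0000 42.0000; 42.0000 116.0000] = [19.0000 42.0000; 42.0000 118.0000]
BᵀPA = [-21.0000 39.0000; -58.0000 106.0000]
K = S⁻¹·BᵀPA = [-0.0879 0.3138; -0.4603 0.7866]
A−BK = [-0.1046 0.0879; -0.2238 0.2280]
AᵀP(A−BK) = [0.4603 -0.7866; -0.7866 1.3808]
P' = Q + AᵀP(A−BK) = [1.7103 0.7134; 0.7134 10.3808]
tr(P') = 12.0910


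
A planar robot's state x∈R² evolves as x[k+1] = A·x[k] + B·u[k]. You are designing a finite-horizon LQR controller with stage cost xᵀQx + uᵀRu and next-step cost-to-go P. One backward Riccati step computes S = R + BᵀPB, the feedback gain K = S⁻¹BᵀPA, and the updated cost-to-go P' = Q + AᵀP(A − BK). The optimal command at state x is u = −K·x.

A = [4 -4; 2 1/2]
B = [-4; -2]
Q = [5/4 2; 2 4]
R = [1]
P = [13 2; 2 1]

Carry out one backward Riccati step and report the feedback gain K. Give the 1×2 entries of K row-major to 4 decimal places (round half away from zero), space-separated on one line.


-0.9959 0.8939

BᵀP = [-56.0000 -10.0000]
S = R + BᵀPB = [1] + [244.0000] = [245.0000]
BᵀPA = [-244.0000 219.0000]
K = S⁻¹·BᵀPA = [-0.9959 0.8939]
A−BK = [0.0163 -0.4245; 0.0082 2.2878]
AᵀP(A−BK) = [0.9959 -0.8939; -0.8939 4.4908]
P' = Q + AᵀP(A−BK) = [2.2459 1.1061; 1.1061 8.4908]
tr(P') = 10.7367


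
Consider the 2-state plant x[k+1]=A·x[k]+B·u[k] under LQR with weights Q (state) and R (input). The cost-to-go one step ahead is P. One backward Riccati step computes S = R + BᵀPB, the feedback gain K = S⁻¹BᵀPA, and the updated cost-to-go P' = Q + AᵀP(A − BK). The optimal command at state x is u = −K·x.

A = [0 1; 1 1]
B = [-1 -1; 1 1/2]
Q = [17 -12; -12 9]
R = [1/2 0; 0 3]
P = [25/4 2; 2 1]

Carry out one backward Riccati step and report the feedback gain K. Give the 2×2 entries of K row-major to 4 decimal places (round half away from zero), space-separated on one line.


BᵀP = [-4.2500 -1.0000; -5.2500 -1.5000]
S = R + BᵀPB = [1/2 0; 0 3] + [3.2500 3.7500; 3.7500 4.5000] = [3.7500 3.7500; 3.7500 7.5000]
BᵀPA = [-1.0000 -5.2500; -1.5000 -6.7500]
K = S⁻¹·BᵀPA = [-0.1333 -1.0000; -0.1333 -0.4000]
A−BK = [-0.2667 -0.4000; 1.2000 2.2000]
AᵀP(A−BK) = [0.6667 1.4000; 1.4000 3.3000]
P' = Q + AᵀP(A−BK) = [17.6667 -10.6000; -10.6000 12.3000]
tr(P') = 29.9667

-0.1333 -1.0000 -0.1333 -0.4000


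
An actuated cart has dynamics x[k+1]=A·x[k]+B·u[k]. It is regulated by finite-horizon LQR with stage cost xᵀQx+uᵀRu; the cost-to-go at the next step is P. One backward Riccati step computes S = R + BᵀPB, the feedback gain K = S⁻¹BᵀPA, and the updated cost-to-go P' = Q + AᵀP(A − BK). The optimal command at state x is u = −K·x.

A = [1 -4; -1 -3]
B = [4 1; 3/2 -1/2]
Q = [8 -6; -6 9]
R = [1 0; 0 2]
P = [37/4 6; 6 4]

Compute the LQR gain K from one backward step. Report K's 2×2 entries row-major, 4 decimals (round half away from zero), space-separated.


0.0635 -1.1868 0.0451 -0.0336

BᵀP = [46.0000 30.0000; 6.2500 4.0000]
S = R + BᵀPB = [1 0; 0 2] + [229.0000 31.0000; 31.0000 4.2500] = [230.0000 31.0000; 31.0000 6.2500]
BᵀPA = [16.0000 -274.0000; 2.2500 -37.0000]
K = S⁻¹·BᵀPA = [0.0635 -1.1868; 0.0451 -0.0336]
A−BK = [0.7009 0.7807; -1.0727 -1.2366]
AᵀP(A−BK) = [0.1327 0.0640; 0.0640 1.5803]
P' = Q + AᵀP(A−BK) = [8.1327 -5.9360; -5.9360 10.5803]
tr(P') = 18.7130


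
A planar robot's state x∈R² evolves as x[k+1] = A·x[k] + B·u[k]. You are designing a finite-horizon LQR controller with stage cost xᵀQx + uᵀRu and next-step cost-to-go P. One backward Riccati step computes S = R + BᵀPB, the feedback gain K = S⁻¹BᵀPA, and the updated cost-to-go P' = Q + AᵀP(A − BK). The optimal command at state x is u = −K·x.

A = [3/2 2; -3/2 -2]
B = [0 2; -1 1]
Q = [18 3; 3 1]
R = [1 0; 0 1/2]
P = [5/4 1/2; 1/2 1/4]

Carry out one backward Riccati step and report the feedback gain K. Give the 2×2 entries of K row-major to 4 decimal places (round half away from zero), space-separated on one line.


BᵀP = [-0.5000 -0.2500; 3.0000 1.2500]
S = R + BᵀPB = [1 0; 0 1/2] + [0.2500 -1.2500; -1.2500 7.2500] = [1.2500 -1.2500; -1.2500 7.7500]
BᵀPA = [-0.3750 -0.5000; 2.6250 3.5000]
K = S⁻¹·BᵀPA = [0.0462 0.0615; 0.3462 0.4615]
A−BK = [0.8077 1.0769; -1.8000 -2.4000]
AᵀP(A−BK) = [0.2337 0.3115; 0.3115 0.4154]
P' = Q + AᵀP(A−BK) = [18.2337 3.3115; 3.3115 1.4154]
tr(P') = 19.6490

0.0462 0.0615 0.3462 0.4615


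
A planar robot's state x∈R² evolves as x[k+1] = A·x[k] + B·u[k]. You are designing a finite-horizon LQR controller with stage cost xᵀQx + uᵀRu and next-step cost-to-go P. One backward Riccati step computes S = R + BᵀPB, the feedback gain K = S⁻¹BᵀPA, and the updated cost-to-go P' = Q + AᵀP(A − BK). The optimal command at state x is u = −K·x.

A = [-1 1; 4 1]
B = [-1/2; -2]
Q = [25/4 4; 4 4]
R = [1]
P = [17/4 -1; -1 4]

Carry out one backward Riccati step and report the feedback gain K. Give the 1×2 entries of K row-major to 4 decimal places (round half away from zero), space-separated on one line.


BᵀP = [-0.1250 -7.5000]
S = R + BᵀPB = [1] + [15.0625] = [16.0625]
BᵀPA = [-29.8750 -7.6250]
K = S⁻¹·BᵀPA = [-1.8599 -0.4747]
A−BK = [-1.9300 0.7626; 0.2802 0.0506]
AᵀP(A−BK) = [20.6848 -5.4319; -5.4319 2.6304]
P' = Q + AᵀP(A−BK) = [26.9348 -1.4319; -1.4319 6.6304]
tr(P') = 33.5652

-1.8599 -0.4747


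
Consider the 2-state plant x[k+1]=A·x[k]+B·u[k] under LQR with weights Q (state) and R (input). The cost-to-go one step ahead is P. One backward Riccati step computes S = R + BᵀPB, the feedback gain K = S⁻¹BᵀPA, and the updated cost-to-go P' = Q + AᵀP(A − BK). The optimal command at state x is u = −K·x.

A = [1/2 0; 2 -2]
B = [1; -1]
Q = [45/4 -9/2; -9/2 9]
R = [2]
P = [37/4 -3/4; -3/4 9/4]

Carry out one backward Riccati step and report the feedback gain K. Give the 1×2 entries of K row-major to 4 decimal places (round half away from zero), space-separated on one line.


BᵀP = [10.0000 -3.0000]
S = R + BᵀPB = [2] + [13.0000] = [15.0000]
BᵀPA = [-1.0000 6.0000]
K = S⁻¹·BᵀPA = [-0.0667 0.4000]
A−BK = [0.5667 -0.4000; 1.9333 -1.6000]
AᵀP(A−BK) = [9.7458 -7.8500; -7.8500 6.6000]
P' = Q + AᵀP(A−BK) = [20.9958 -12.3500; -12.3500 15.6000]
tr(P') = 36.5958

-0.0667 0.4000


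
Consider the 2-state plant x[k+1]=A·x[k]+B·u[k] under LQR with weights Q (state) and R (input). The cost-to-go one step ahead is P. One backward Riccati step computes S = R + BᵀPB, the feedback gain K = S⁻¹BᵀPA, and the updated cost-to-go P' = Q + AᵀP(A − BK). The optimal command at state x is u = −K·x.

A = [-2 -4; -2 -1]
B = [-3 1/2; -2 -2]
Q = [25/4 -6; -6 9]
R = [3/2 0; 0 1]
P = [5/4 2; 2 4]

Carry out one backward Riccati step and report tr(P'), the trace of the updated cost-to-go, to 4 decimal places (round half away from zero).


BᵀP = [-7.7500 -14.0000; -3.3750 -7.0000]
S = R + BᵀPB = [3/2 0; 0 1] + [51.2500 24.1250; 24.1250 12.3125] = [52.7500 24.1250; 24.1250 13.3125]
BᵀPA = [43.5000 45.0000; 20.7500 20.5000]
K = S⁻¹·BᵀPA = [0.6530 0.8692; 0.3754 -0.0354]
A−BK = [-0.2287 -1.3746; 0.0567 0.6678]
AᵀP(A−BK) = [0.8069 0.9212; 0.9212 1.6085]
P' = Q + AᵀP(A−BK) = [7.0569 -5.0788; -5.0788 10.6085]
tr(P') = 17.6654

17.6654


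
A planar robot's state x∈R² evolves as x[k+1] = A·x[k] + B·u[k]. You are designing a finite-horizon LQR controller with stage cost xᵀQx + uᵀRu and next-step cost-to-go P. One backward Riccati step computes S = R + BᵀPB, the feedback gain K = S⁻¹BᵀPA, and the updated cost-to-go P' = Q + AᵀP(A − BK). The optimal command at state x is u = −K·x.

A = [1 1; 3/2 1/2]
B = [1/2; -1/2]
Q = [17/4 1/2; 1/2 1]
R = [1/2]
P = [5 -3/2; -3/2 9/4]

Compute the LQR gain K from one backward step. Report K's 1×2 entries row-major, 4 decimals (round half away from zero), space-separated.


BᵀP = [3.2500 -1.8750]
S = R + BᵀPB = [1/2] + [2.5625] = [3.0625]
BᵀPA = [0.4375 2.3125]
K = S⁻¹·BᵀPA = [0.1429 0.7551]
A−BK = [0.9286 0.6224; 1.5714 0.8776]
AᵀP(A−BK) = [5.5000 3.3571; 3.3571 2.3163]
P' = Q + AᵀP(A−BK) = [9.7500 3.8571; 3.8571 3.3163]
tr(P') = 13.0663

0.1429 0.7551


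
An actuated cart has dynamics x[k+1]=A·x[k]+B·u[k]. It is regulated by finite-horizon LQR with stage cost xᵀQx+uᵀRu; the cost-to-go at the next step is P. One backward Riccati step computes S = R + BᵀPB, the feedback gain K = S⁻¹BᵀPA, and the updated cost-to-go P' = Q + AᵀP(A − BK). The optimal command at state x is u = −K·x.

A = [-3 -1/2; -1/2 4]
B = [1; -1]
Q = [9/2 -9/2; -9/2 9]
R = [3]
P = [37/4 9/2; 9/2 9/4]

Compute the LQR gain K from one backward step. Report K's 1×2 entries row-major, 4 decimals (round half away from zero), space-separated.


-2.7955 1.2045

BᵀP = [4.7500 2.2500]
S = R + BᵀPB = [3] + [2.5000] = [5.5000]
BᵀPA = [-15.3750 6.6250]
K = S⁻¹·BᵀPA = [-2.7955 1.2045]
A−BK = [-0.2045 -1.7045; -3.2955 5.2045]
AᵀP(A−BK) = [54.3324 -24.9801; -24.9801 12.3324]
P' = Q + AᵀP(A−BK) = [58.8324 -29.4801; -29.4801 21.3324]
tr(P') = 80.1648


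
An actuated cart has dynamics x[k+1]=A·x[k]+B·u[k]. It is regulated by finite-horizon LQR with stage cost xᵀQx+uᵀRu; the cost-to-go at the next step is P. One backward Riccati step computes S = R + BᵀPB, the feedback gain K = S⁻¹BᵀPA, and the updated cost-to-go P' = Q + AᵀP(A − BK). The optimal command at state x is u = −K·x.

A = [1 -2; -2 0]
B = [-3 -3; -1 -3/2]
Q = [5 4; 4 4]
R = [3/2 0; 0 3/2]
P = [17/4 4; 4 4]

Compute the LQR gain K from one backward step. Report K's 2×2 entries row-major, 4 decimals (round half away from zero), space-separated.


0.0508 0.2393 0.1590 0.2328

BᵀP = [-16.7500 -16.0000; -18.7500 -18.0000]
S = R + BᵀPB = [3/2 0; 0 3/2] + [66.2500 74.2500; 74.2500 83.2500] = [67.7500 74.2500; 74.2500 84.7500]
BᵀPA = [15.2500 33.5000; 17.2500 37.5000]
K = S⁻¹·BᵀPA = [0.0508 0.2393; 0.1590 0.2328]
A−BK = [1.6295 -0.5836; -1.7107 0.5885]
AᵀP(A−BK) = [0.7320 -0.1656; -0.1656 0.2525]
P' = Q + AᵀP(A−BK) = [5.7320 3.8344; 3.8344 4.2525]
tr(P') = 9.9844


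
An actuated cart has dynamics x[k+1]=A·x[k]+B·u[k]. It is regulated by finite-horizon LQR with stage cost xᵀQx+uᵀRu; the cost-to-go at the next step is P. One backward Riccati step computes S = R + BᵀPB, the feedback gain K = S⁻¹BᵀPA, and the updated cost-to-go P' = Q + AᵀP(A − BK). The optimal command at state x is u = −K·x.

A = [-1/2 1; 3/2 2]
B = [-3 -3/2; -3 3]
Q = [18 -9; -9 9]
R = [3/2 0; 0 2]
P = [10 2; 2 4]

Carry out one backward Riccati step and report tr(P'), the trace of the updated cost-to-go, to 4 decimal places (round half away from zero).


BᵀP = [-36.0000 -18.0000; -9.0000 9.0000]
S = R + BᵀPB = [3/2 0; 0 2] + [162.0000 0.0000; 0.0000 40.5000] = [163.5000 0.0000; 0.0000 42.5000]
BᵀPA = [-9.0000 -72.0000; 18.0000 9.0000]
K = S⁻¹·BᵀPA = [-0.0550 -0.4404; 0.4235 0.2118]
A−BK = [-0.0298 -0.0035; 0.0643 0.0436]
AᵀP(A−BK) = [0.3811 0.2249; 0.2249 0.3877]
P' = Q + AᵀP(A−BK) = [18.3811 -8.7751; -8.7751 9.3877]
tr(P') = 27.7688

27.7688


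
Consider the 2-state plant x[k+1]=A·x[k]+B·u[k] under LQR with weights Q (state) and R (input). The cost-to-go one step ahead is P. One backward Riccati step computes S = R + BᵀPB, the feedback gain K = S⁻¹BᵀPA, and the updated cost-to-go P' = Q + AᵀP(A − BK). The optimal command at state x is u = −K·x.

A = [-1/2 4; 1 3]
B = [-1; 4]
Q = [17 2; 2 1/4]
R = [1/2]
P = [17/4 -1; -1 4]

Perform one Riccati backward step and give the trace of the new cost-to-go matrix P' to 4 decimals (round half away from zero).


BᵀP = [-8.2500 17.0000]
S = R + BᵀPB = [1/2] + [76.2500] = [76.7500]
BᵀPA = [21.1250 18.0000]
K = S⁻¹·BᵀPA = [0.2752 0.2345]
A−BK = [-0.2248 4.2345; -0.1010 2.0619]
AᵀP(A−BK) = [0.2480 -3.9544; -3.9544 75.7785]
P' = Q + AᵀP(A−BK) = [17.2480 -1.9544; -1.9544 76.0285]
tr(P') = 93.2765

93.2765


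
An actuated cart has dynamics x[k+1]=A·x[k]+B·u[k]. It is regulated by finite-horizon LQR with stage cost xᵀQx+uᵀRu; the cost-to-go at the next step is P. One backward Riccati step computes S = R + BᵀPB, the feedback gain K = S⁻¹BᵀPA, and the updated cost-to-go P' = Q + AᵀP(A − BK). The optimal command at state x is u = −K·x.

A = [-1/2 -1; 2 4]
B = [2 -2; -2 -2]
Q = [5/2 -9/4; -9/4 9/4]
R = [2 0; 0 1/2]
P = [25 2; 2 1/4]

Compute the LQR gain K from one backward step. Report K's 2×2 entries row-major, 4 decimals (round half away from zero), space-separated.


-0.2325 -0.4650 -0.0427 -0.0854

BᵀP = [46.0000 3.5000; -54.0000 -4.5000]
S = R + BᵀPB = [2 0; 0 1/2] + [85.0000 -99.0000; -99.0000 117.0000] = [87.0000 -99.0000; -99.0000 117.5000]
BᵀPA = [-16.0000 -32.0000; 18.0000 36.0000]
K = S⁻¹·BᵀPA = [-0.2325 -0.4650; -0.0427 -0.0854]
A−BK = [-0.1204 -0.2408; 1.4496 2.8992]
AᵀP(A−BK) = [0.2986 0.5973; 0.5973 1.1945]
P' = Q + AᵀP(A−BK) = [2.7986 -1.6527; -1.6527 3.4445]
tr(P') = 6.2432


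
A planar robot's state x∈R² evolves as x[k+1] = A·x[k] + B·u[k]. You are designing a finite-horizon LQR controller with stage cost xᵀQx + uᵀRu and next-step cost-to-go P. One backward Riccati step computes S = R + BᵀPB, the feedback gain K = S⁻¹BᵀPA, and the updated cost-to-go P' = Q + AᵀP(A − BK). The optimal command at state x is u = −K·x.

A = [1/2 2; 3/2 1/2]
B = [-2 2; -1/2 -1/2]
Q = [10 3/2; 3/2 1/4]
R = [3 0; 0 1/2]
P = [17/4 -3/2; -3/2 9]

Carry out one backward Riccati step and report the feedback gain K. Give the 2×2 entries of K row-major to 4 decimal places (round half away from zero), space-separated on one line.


-1.0757 -0.6903 -0.9887 0.2008

BᵀP = [-7.7500 -1.5000; 9.2500 -7.5000]
S = R + BᵀPB = [3 0; 0 1/2] + [16.2500 -14.7500; -14.7500 22.2500] = [19.2500 -14.7500; -14.7500 22.7500]
BᵀPA = [-6.1250 -16.2500; -6.6250 14.7500]
K = S⁻¹·BᵀPA = [-1.0757 -0.6903; -0.9887 0.2008]
A−BK = [0.3259 0.2178; 0.4678 0.2552]
AᵀP(A−BK) = [5.9239 3.2272; 3.2272 2.0709]
P' = Q + AᵀP(A−BK) = [15.9239 4.7272; 4.7272 2.3209]
tr(P') = 18.2448


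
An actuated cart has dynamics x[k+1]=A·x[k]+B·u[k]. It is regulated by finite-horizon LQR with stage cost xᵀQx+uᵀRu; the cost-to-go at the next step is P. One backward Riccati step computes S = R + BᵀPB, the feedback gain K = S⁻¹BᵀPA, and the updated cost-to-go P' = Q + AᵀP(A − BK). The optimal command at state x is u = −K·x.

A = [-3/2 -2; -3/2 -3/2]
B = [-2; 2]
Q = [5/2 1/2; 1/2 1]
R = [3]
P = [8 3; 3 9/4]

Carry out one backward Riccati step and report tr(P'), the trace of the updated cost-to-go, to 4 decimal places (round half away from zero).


55.4938

BᵀP = [-10.0000 -1.5000]
S = R + BᵀPB = [3] + [17.0000] = [20.0000]
BᵀPA = [17.2500 22.2500]
K = S⁻¹·BᵀPA = [0.8625 1.1125]
A−BK = [0.2250 0.2250; -3.2250 -3.7250]
AᵀP(A−BK) = [21.6844 25.6219; 25.6219 30.3094]
P' = Q + AᵀP(A−BK) = [24.1844 26.1219; 26.1219 31.3094]
tr(P') = 55.4938


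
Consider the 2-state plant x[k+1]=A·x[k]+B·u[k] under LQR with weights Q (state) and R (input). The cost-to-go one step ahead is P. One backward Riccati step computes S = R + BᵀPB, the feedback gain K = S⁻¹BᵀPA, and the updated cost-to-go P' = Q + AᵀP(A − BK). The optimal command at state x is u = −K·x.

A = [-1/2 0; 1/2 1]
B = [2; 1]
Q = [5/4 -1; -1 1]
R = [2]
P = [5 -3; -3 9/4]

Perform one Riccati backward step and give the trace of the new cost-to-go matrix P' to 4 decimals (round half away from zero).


4.3061

BᵀP = [7.0000 -3.7500]
S = R + BᵀPB = [2] + [10.2500] = [12.2500]
BᵀPA = [-5.3750 -3.7500]
K = S⁻¹·BᵀPA = [-0.4388 -0.3061]
A−BK = [0.3776 0.6122; 0.9388 1.3061]
AᵀP(A−BK) = [0.9541 0.9796; 0.9796 1.1020]
P' = Q + AᵀP(A−BK) = [2.2041 -0.0204; -0.0204 2.1020]
tr(P') = 4.3061


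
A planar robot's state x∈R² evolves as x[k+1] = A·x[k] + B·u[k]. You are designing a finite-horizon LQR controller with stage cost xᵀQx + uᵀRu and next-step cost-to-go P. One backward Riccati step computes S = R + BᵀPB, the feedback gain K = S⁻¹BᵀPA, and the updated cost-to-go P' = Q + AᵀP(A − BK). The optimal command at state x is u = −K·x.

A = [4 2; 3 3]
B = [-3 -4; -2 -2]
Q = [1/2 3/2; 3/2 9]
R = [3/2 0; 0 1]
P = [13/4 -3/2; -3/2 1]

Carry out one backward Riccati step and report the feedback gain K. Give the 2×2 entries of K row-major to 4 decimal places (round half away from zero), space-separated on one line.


-0.4000 -0.3200 -0.5818 -0.0291

BᵀP = [-6.7500 2.5000; -10.0000 4.0000]
S = R + BᵀPB = [3/2 0; 0 1] + [15.2500 22.0000; 22.0000 32.0000] = [16.7500 22.0000; 22.0000 33.0000]
BᵀPA = [-19.5000 -6.0000; -28.0000 -8.0000]
K = S⁻¹·BᵀPA = [-0.4000 -0.3200; -0.5818 -0.0291]
A−BK = [0.4727 0.9236; 1.0364 2.3018]
AᵀP(A−BK) = [0.9091 0.9455; 0.9455 1.8473]
P' = Q + AᵀP(A−BK) = [1.4091 2.4455; 2.4455 10.8473]
tr(P') = 12.2564


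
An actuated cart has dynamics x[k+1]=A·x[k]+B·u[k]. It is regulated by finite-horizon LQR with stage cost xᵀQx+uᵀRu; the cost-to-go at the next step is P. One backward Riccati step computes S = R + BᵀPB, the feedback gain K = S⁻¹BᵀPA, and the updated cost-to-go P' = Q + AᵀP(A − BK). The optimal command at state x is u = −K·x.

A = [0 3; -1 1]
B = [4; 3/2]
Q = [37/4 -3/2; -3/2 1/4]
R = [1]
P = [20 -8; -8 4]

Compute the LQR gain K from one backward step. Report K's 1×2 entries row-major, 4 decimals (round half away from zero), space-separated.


BᵀP = [68.0000 -26.0000]
S = R + BᵀPB = [1] + [233.0000] = [234.0000]
BᵀPA = [26.0000 178.0000]
K = S⁻¹·BᵀPA = [0.1111 0.7607]
A−BK = [-0.4444 -0.0427; -1.1667 -0.1410]
AᵀP(A−BK) = [1.1111 0.2222; 0.2222 0.5983]
P' = Q + AᵀP(A−BK) = [10.3611 -1.2778; -1.2778 0.8483]
tr(P') = 11.2094

0.1111 0.7607


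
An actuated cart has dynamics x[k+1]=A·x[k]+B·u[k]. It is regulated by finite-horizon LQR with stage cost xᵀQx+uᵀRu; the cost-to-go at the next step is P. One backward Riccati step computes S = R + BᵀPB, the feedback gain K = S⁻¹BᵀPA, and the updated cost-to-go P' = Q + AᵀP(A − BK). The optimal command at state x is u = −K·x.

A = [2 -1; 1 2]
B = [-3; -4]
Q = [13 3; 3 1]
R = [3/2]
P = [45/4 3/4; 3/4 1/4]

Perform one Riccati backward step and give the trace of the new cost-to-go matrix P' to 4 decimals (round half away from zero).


BᵀP = [-36.7500 -3.2500]
S = R + BᵀPB = [3/2] + [123.2500] = [124.7500]
BᵀPA = [-76.7500 30.2500]
K = S⁻¹·BᵀPA = [-0.6152 0.2425]
A−BK = [0.1543 -0.2725; -1.4609 2.9699]
AᵀP(A−BK) = [1.0311 -1.1393; -1.1393 1.9148]
P' = Q + AᵀP(A−BK) = [14.0311 1.8607; 1.8607 2.9148]
tr(P') = 16.9459

16.9459


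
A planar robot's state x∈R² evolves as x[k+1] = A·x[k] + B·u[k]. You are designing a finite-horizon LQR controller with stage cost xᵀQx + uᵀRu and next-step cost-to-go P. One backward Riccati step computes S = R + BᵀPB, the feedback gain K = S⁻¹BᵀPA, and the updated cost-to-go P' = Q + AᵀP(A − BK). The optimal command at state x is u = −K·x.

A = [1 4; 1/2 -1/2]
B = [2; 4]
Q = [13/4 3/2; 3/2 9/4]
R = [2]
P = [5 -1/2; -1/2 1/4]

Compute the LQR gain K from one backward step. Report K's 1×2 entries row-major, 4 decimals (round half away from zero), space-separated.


0.4444 1.7778

BᵀP = [8.0000 0.0000]
S = R + BᵀPB = [2] + [16.0000] = [18.0000]
BᵀPA = [8.0000 32.0000]
K = S⁻¹·BᵀPA = [0.4444 1.7778]
A−BK = [0.1111 0.4444; -1.2778 -7.6111]
AᵀP(A−BK) = [1.0069 4.9653; 4.9653 25.1736]
P' = Q + AᵀP(A−BK) = [4.2569 6.4653; 6.4653 27.4236]
tr(P') = 31.6806


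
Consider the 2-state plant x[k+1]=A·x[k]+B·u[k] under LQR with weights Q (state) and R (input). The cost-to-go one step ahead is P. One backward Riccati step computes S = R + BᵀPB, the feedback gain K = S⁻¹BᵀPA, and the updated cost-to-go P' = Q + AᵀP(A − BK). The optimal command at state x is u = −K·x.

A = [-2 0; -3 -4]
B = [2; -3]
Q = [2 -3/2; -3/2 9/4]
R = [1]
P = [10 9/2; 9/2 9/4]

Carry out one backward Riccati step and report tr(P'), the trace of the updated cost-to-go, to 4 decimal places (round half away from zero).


BᵀP = [6.5000 2.2500]
S = R + BᵀPB = [1] + [6.2500] = [7.2500]
BᵀPA = [-19.7500 -9.0000]
K = S⁻¹·BᵀPA = [-2.7241 -1.2414]
A−BK = [3.4483 2.4828; -11.1724 -7.7241]
AᵀP(A−BK) = [60.4483 38.4828; 38.4828 24.8276]
P' = Q + AᵀP(A−BK) = [62.4483 36.9828; 36.9828 27.0776]
tr(P') = 89.5259

89.5259


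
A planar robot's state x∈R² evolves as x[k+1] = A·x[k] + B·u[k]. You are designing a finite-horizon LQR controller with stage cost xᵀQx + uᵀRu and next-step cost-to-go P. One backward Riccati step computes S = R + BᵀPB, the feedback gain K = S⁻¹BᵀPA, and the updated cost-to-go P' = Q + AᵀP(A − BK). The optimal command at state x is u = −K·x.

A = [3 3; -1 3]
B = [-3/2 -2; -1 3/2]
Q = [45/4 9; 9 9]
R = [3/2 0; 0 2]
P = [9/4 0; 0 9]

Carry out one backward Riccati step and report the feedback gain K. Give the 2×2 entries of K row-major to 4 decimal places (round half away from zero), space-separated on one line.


-0.4932 -2.2187 -0.9705 0.3848

BᵀP = [-3.3750 -9.0000; -4.5000 13.5000]
S = R + BᵀPB = [3/2 0; 0 2] + [14.0625 -6.7500; -6.7500 29.2500] = [15.5625 -6.7500; -6.7500 31.2500]
BᵀPA = [-1.1250 -37.1250; -27.0000 27.0000]
K = S⁻¹·BᵀPA = [-0.4932 -2.2187; -0.9705 0.3848]
A−BK = [0.3190 0.4416; -0.0374 0.2042]
AᵀP(A−BK) = [2.4905 1.1428; 1.1428 8.4937]
P' = Q + AᵀP(A−BK) = [13.7405 10.1428; 10.1428 17.4937]
tr(P') = 31.2342


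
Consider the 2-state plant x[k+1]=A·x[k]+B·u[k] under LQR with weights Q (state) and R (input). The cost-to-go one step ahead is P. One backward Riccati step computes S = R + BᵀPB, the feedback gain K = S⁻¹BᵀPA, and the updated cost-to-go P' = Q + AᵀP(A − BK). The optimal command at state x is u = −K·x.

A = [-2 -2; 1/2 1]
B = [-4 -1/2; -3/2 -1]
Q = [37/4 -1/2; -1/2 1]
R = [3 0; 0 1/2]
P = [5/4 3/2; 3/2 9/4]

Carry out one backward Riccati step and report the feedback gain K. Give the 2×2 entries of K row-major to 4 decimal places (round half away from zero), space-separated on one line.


BᵀP = [-7.2500 -9.3750; -2.1250 -3.0000]
S = R + BᵀPB = [3 0; 0 1/2] + [43.0625 13.0000; 13.0000 4.0625] = [46.0625 13.0000; 13.0000 4.5625]
BᵀPA = [9.8125 5.1250; 2.7500 1.2500]
K = S⁻¹·BᵀPA = [0.2191 0.1733; -0.0216 -0.2198]
A−BK = [-1.1343 -1.4167; 0.8071 1.0401]
AᵀP(A−BK) = [0.4718 0.5290; 0.5290 0.6366]
P' = Q + AᵀP(A−BK) = [9.7218 0.0290; 0.0290 1.6366]
tr(P') = 11.3584

0.2191 0.1733 -0.0216 -0.2198


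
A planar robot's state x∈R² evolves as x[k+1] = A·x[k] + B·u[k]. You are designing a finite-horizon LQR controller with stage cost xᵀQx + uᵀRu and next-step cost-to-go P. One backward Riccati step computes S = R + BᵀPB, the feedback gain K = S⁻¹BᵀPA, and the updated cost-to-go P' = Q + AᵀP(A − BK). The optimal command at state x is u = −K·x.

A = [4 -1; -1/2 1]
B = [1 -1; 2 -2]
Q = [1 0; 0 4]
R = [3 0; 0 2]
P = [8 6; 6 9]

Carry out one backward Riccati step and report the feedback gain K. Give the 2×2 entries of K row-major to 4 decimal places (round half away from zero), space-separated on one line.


0.3931 0.0231 -0.5896 -0.0347

BᵀP = [20.0000 24.0000; -20.0000 -24.0000]
S = R + BᵀPB = [3 0; 0 2] + [68.0000 -68.0000; -68.0000 68.0000] = [71.0000 -68.0000; -68.0000 70.0000]
BᵀPA = [68.0000 4.0000; -68.0000 -4.0000]
K = S⁻¹·BᵀPA = [0.3931 0.0231; -0.5896 -0.0347]
A−BK = [3.0173 -1.0578; -2.4653 0.8844]
AᵀP(A−BK) = [39.4292 -13.4306; -13.4306 4.7688]
P' = Q + AᵀP(A−BK) = [40.4292 -13.4306; -13.4306 8.7688]
tr(P') = 49.1980


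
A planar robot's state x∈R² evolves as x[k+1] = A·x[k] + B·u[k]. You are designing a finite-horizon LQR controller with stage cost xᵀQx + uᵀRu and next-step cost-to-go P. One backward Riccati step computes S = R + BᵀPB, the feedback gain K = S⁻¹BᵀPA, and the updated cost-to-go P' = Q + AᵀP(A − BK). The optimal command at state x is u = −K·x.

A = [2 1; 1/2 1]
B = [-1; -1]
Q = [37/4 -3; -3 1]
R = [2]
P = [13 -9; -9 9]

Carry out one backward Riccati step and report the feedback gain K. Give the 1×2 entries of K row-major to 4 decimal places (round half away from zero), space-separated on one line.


BᵀP = [-4.0000 0.0000]
S = R + BᵀPB = [2] + [4.0000] = [6.0000]
BᵀPA = [-8.0000 -4.0000]
K = S⁻¹·BᵀPA = [-1.3333 -0.6667]
A−BK = [0.6667 0.3333; -0.8333 0.3333]
AᵀP(A−BK) = [25.5833 2.6667; 2.6667 1.3333]
P' = Q + AᵀP(A−BK) = [34.8333 -0.3333; -0.3333 2.3333]
tr(P') = 37.1667

-1.3333 -0.6667


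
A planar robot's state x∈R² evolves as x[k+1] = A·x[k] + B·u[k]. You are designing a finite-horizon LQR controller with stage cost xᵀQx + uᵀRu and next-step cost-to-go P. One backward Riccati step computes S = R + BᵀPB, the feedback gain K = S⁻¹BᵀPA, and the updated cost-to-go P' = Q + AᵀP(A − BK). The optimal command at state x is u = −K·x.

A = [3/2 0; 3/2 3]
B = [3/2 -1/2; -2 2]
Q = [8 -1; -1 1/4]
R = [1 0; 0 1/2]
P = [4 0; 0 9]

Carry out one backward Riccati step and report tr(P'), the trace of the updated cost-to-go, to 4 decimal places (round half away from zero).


15.6176

BᵀP = [6.0000 -18.0000; -2.0000 18.0000]
S = R + BᵀPB = [1 0; 0 1/2] + [45.0000 -39.0000; -39.0000 37.0000] = [46.0000 -39.0000; -39.0000 37.5000]
BᵀPA = [-18.0000 -54.0000; 24.0000 54.0000]
K = S⁻¹·BᵀPA = [1.2794 0.3971; 1.9706 1.8529]
A−BK = [0.5662 0.3309; 0.1176 0.0882]
AᵀP(A−BK) = [4.9853 3.1765; 3.1765 2.3824]
P' = Q + AᵀP(A−BK) = [12.9853 2.1765; 2.1765 2.6324]
tr(P') = 15.6176


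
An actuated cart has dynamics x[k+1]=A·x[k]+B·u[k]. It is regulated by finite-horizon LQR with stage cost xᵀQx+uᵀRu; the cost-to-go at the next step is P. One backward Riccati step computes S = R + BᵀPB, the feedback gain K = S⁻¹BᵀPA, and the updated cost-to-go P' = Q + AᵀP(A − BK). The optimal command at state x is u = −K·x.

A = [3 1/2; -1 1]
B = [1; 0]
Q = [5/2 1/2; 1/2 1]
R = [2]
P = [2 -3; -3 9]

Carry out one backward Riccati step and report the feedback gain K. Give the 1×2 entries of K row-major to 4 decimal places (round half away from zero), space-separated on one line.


2.2500 -0.5000

BᵀP = [2.0000 -3.0000]
S = R + BᵀPB = [2] + [2.0000] = [4.0000]
BᵀPA = [9.0000 -2.0000]
K = S⁻¹·BᵀPA = [2.2500 -0.5000]
A−BK = [0.7500 1.0000; -1.0000 1.0000]
AᵀP(A−BK) = [24.7500 -9.0000; -9.0000 5.5000]
P' = Q + AᵀP(A−BK) = [27.2500 -8.5000; -8.5000 6.5000]
tr(P') = 33.7500


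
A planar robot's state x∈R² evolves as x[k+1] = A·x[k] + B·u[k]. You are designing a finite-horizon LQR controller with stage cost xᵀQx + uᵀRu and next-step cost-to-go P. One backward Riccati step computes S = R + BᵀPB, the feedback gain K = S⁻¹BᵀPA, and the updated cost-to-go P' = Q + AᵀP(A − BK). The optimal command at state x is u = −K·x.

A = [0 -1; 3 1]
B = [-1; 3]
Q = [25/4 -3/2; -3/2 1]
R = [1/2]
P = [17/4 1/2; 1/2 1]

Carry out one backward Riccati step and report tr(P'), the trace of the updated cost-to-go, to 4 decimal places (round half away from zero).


12.7035

BᵀP = [-2.7500 2.5000]
S = R + BᵀPB = [1/2] + [10.2500] = [10.7500]
BᵀPA = [7.5000 5.2500]
K = S⁻¹·BᵀPA = [0.6977 0.4884]
A−BK = [0.6977 -0.5116; 0.9070 -0.4651]
AᵀP(A−BK) = [3.7674 -2.1628; -2.1628 1.6860]
P' = Q + AᵀP(A−BK) = [10.0174 -3.6628; -3.6628 2.6860]
tr(P') = 12.7035


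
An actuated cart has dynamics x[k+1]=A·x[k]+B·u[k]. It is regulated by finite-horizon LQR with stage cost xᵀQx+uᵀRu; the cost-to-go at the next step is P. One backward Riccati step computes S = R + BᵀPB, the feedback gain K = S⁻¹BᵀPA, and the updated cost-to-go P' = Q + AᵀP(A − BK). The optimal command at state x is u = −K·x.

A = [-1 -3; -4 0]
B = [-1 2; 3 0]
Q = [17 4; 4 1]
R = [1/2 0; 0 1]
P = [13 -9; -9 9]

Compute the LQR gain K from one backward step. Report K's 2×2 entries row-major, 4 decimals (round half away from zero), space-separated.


-1.2458 0.0816 -1.0126 -1.3485

BᵀP = [-40.0000 36.0000; 26.0000 -18.0000]
S = R + BᵀPB = [1/2 0; 0 1] + [148.0000 -80.0000; -80.0000 52.0000] = [148.5000 -80.0000; -80.0000 53.0000]
BᵀPA = [-104.0000 120.0000; 46.0000 -78.0000]
K = S⁻¹·BᵀPA = [-1.2458 0.0816; -1.0126 -1.3485]
A−BK = [-0.2207 -0.2214; -0.2625 -0.2448]
AᵀP(A−BK) = [2.0119 1.5189; 1.5189 2.0228]
P' = Q + AᵀP(A−BK) = [19.0119 5.5189; 5.5189 3.0228]
tr(P') = 22.0347


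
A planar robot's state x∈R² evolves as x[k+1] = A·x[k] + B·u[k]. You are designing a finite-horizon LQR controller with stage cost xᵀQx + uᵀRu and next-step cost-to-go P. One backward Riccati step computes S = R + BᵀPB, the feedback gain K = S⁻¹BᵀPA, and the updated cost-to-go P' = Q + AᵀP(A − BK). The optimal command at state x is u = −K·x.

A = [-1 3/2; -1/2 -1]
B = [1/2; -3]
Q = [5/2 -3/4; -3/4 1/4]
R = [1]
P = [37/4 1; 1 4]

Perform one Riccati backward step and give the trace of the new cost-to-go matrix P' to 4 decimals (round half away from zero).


BᵀP = [1.6250 -11.5000]
S = R + BᵀPB = [1] + [35.3125] = [36.3125]
BᵀPA = [4.1250 13.9375]
K = S⁻¹·BᵀPA = [0.1136 0.3838]
A−BK = [-1.0568 1.3081; -0.1592 0.1515]
AᵀP(A−BK) = [10.7814 -13.2083; -13.2083 16.4630]
P' = Q + AᵀP(A−BK) = [13.2814 -13.9583; -13.9583 16.7130]
tr(P') = 29.9944

29.9944


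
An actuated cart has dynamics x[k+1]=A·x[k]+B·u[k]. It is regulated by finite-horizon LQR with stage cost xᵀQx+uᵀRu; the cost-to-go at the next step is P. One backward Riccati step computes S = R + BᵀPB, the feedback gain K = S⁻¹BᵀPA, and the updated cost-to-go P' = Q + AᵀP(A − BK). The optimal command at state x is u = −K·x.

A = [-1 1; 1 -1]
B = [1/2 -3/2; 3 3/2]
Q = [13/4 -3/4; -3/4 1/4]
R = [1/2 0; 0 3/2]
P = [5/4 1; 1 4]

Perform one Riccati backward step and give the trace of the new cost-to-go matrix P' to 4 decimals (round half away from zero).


BᵀP = [3.6250 12.5000; -0.3750 4.5000]
S = R + BᵀPB = [1/2 0; 0 3/2] + [39.3125 13.3125; 13.3125 7.3125] = [39.8125 13.3125; 13.3125 8.8125]
BᵀPA = [8.8750 -8.8750; 4.8750 -4.8750]
K = S⁻¹·BᵀPA = [0.0767 -0.0767; 0.4374 -0.4374]
A−BK = [-0.3823 0.3823; 0.1139 -0.1139]
AᵀP(A−BK) = [0.4374 -0.4374; -0.4374 0.4374]
P' = Q + AᵀP(A−BK) = [3.6874 -1.1874; -1.1874 0.6874]
tr(P') = 4.3747

4.3747


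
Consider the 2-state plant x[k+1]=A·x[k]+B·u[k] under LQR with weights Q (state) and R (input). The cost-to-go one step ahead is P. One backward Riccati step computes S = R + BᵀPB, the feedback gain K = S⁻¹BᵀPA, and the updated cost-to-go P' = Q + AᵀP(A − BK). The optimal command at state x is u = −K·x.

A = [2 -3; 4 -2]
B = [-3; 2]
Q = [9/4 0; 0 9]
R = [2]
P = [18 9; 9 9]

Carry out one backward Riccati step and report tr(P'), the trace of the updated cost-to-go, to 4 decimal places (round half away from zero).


BᵀP = [-36.0000 -9.0000]
S = R + BᵀPB = [2] + [90.0000] = [92.0000]
BᵀPA = [-108.0000 126.0000]
K = S⁻¹·BᵀPA = [-1.1739 1.3696]
A−BK = [-1.5217 1.1087; 6.3478 -4.7391]
AᵀP(A−BK) = [233.2174 -176.0870; -176.0870 133.4348]
P' = Q + AᵀP(A−BK) = [235.4674 -176.0870; -176.0870 142.4348]
tr(P') = 377.9022

377.9022


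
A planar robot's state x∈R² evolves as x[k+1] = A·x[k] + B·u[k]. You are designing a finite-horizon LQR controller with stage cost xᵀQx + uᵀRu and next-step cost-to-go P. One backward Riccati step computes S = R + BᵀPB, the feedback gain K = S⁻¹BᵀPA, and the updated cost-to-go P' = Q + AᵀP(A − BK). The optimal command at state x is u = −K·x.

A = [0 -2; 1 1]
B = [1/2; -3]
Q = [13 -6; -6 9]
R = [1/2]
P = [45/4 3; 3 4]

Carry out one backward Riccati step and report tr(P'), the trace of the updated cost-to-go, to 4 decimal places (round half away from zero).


BᵀP = [-3.3750 -10.5000]
S = R + BᵀPB = [1/2] + [29.8125] = [30.3125]
BᵀPA = [-10.5000 -3.7500]
K = S⁻¹·BᵀPA = [-0.3464 -0.1237]
A−BK = [0.1732 -1.9381; -0.0392 0.6289]
AᵀP(A−BK) = [0.3629 -3.2990; -3.2990 36.5361]
P' = Q + AᵀP(A−BK) = [13.3629 -9.2990; -9.2990 45.5361]
tr(P') = 58.8990

58.8990


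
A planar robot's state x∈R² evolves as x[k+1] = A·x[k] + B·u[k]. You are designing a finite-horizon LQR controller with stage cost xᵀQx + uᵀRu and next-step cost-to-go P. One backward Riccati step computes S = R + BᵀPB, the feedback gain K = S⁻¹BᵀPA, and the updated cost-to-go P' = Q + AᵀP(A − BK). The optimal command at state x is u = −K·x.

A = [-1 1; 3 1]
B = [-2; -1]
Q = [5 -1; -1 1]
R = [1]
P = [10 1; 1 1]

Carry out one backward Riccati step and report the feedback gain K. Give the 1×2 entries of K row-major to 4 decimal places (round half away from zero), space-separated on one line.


BᵀP = [-21.0000 -3.0000]
S = R + BᵀPB = [1] + [45.0000] = [46.0000]
BᵀPA = [12.0000 -24.0000]
K = S⁻¹·BᵀPA = [0.2609 -0.5217]
A−BK = [-0.4783 -0.0435; 3.2609 0.4783]
AᵀP(A−BK) = [9.8696 1.2609; 1.2609 0.4783]
P' = Q + AᵀP(A−BK) = [14.8696 0.2609; 0.2609 1.4783]
tr(P') = 16.3478

0.2609 -0.5217


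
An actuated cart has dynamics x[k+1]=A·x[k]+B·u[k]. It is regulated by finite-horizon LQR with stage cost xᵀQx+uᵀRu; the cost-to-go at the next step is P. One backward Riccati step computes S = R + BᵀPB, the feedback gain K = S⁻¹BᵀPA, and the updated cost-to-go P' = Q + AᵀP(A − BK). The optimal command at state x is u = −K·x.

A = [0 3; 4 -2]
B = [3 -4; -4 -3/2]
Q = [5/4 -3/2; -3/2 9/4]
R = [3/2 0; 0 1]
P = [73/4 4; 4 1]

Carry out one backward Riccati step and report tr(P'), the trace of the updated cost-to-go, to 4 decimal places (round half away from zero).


4.7952

BᵀP = [38.7500 8.0000; -79.0000 -17.5000]
S = R + BᵀPB = [3/2 0; 0 1] + [84.2500 -167.0000; -167.0000 342.2500] = [85.7500 -167.0000; -167.0000 343.2500]
BᵀPA = [32.0000 100.2500; -70.0000 -202.0000]
K = S⁻¹·BᵀPA = [-0.4571 0.4382; -0.4263 -0.3753]
A−BK = [-0.3340 0.1843; 1.5323 -0.8104]
AᵀP(A−BK) = [0.7846 -0.2933; -0.2933 0.5106]
P' = Q + AᵀP(A−BK) = [2.0346 -1.7933; -1.7933 2.7606]
tr(P') = 4.7952


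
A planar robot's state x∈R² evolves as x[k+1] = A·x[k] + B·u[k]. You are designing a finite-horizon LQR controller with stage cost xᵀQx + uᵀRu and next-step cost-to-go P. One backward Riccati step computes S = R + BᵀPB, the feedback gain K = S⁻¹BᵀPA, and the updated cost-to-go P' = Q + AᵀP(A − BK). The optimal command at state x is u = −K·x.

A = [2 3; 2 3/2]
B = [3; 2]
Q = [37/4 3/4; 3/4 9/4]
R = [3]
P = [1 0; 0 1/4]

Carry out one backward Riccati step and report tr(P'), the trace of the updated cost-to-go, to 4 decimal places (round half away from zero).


BᵀP = [3.0000 0.5000]
S = R + BᵀPB = [3] + [10.0000] = [13.0000]
BᵀPA = [7.0000 9.7500]
K = S⁻¹·BᵀPA = [0.5385 0.7500]
A−BK = [0.3846 0.7500; 0.9231 0.0000]
AᵀP(A−BK) = [1.2308 1.5000; 1.5000 2.2500]
P' = Q + AᵀP(A−BK) = [10.4808 2.2500; 2.2500 4.5000]
tr(P') = 14.9808

14.9808


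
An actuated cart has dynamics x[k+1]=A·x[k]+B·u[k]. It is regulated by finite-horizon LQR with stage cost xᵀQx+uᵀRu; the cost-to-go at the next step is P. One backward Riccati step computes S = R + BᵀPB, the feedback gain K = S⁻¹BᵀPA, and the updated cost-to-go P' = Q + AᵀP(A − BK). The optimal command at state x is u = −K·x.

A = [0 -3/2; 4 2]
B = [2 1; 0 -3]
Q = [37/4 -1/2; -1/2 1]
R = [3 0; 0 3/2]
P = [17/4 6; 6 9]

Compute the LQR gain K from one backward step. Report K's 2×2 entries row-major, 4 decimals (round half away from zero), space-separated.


0.4870 -0.0652 -1.3913 -0.4565

BᵀP = [8.5000 12.0000; -13.7500 -21.0000]
S = R + BᵀPB = [3 0; 0 3/2] + [17.0000 -27.5000; -27.5000 49.2500] = [20.0000 -27.5000; -27.5000 50.7500]
BᵀPA = [48.0000 11.2500; -84.0000 -21.3750]
K = S⁻¹·BᵀPA = [0.4870 -0.0652; -1.3913 -0.4565]
A−BK = [0.4174 -0.9130; -0.1739 0.6304]
AᵀP(A−BK) = [3.7565 0.7826; 0.7826 0.5380]
P' = Q + AᵀP(A−BK) = [13.0065 0.2826; 0.2826 1.5380]
tr(P') = 14.5446


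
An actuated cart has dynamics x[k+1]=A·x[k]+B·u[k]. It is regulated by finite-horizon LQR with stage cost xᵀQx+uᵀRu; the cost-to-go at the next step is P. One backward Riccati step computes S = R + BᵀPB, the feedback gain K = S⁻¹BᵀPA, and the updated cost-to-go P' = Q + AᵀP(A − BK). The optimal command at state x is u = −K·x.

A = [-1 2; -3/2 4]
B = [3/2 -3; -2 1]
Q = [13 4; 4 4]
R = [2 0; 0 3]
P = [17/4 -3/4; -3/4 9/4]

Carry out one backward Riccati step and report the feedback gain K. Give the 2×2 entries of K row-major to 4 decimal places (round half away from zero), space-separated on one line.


BᵀP = [7.8750 -5.6250; -13.5000 4.5000]
S = R + BᵀPB = [2 0; 0 3] + [23.0625 -29.2500; -29.2500 45.0000] = [25.0625 -29.2500; -29.2500 48.0000]
BᵀPA = [0.5625 -6.7500; 6.7500 -9.0000]
K = S⁻¹·BᵀPA = [0.6460 -1.6902; 0.5343 -1.2175]
A−BK = [-0.3662 0.8829; -0.7423 1.8370]
AᵀP(A−BK) = [3.0928 -7.5812; -7.5812 18.6336]
P' = Q + AᵀP(A−BK) = [16.0928 -3.5812; -3.5812 22.6336]
tr(P') = 38.7264

0.6460 -1.6902 0.5343 -1.2175
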